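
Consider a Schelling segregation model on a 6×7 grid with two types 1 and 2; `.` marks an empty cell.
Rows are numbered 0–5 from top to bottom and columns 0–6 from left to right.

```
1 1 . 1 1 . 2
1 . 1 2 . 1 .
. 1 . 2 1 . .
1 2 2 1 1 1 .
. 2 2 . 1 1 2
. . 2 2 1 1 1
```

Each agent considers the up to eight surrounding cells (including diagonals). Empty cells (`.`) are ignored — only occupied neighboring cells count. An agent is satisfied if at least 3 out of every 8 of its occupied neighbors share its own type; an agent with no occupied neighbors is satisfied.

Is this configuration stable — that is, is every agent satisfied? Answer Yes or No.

(0,0)1 2/2 ✓
(0,1)1 3/3 ✓
(0,3)1 2/3 ✓
(0,4)1 2/3 ✓
(0,6)2 0/1 ✗
(1,0)1 3/3 ✓
(1,2)1 3/5 ✓
(1,3)2 1/5 ✗
(1,5)1 2/3 ✓
(2,1)1 3/5 ✓
(2,3)2 2/6 ✗
(2,4)1 4/6 ✓
(3,0)1 1/3 ✗
(3,1)2 3/5 ✓
(3,2)2 4/6 ✓
(3,3)1 3/6 ✓
(3,4)1 5/6 ✓
(3,5)1 4/5 ✓
(4,1)2 4/5 ✓
(4,2)2 5/6 ✓
(4,4)1 6/7 ✓
(4,5)1 6/7 ✓
(4,6)2 0/4 ✗
(5,2)2 3/3 ✓
(5,3)2 2/4 ✓
(5,4)1 3/4 ✓
(5,5)1 4/5 ✓
(5,6)1 2/3 ✓
For instance (0,6) has only 0/1 same-type neighbors, below 3/8.

No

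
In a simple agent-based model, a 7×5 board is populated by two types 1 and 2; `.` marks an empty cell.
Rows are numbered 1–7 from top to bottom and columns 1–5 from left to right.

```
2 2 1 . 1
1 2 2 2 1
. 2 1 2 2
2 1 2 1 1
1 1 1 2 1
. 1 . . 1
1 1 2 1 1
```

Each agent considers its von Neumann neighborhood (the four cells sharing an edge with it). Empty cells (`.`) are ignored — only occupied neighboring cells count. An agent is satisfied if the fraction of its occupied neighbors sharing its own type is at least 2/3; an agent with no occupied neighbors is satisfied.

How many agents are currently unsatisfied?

18

(1,1)2 1/2 ✗
(1,2)2 2/3 ✓
(1,3)1 0/2 ✗
(1,5)1 1/1 ✓
(2,1)1 0/2 ✗
(2,2)2 3/4 ✓
(2,3)2 2/4 ✗
(2,4)2 2/3 ✓
(2,5)1 1/3 ✗
(3,2)2 1/3 ✗
(3,3)1 0/4 ✗
(3,4)2 2/4 ✗
(3,5)2 1/3 ✗
(4,1)2 0/2 ✗
(4,2)1 1/4 ✗
(4,3)2 0/4 ✗
(4,4)1 1/4 ✗
(4,5)1 2/3 ✓
(5,1)1 1/2 ✗
(5,2)1 4/4 ✓
(5,3)1 1/3 ✗
(5,4)2 0/3 ✗
(5,5)1 2/3 ✓
(6,2)1 2/2 ✓
(6,5)1 2/2 ✓
(7,1)1 1/1 ✓
(7,2)1 2/3 ✓
(7,3)2 0/2 ✗
(7,4)1 1/2 ✗
(7,5)1 2/2 ✓
Unsatisfied: (1,1), (1,3), (2,1), (2,3), (2,5), (3,2), (3,3), (3,4), (3,5), (4,1), (4,2), (4,3), (4,4), (5,1), (5,3), (5,4), (7,3), (7,4) — 18 in total.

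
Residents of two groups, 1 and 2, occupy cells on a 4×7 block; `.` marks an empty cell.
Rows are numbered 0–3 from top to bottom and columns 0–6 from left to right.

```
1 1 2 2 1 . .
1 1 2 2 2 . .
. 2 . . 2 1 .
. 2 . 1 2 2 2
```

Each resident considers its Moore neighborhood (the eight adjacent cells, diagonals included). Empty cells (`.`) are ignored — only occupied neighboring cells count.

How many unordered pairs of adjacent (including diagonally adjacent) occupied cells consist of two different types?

Scan each occupied cell's neighbors to the right and below (and the two forward diagonals) so each pair is counted once.
Row 0: 1(0,0)–1(0,1)= 1(0,0)–1(1,0)= 1(0,0)–1(1,1)= 1(0,1)–2(0,2)≠ 1(0,1)–1(1,1)= 1(0,1)–2(1,2)≠ 1(0,1)–1(1,0)= 2(0,2)–2(0,3)= 2(0,2)–2(1,2)= 2(0,2)–2(1,3)= 2(0,2)–1(1,1)≠ 2(0,3)–1(0,4)≠ 2(0,3)–2(1,3)= 2(0,3)–2(1,4)= 2(0,3)–2(1,2)= 1(0,4)–2(1,4)≠ 1(0,4)–2(1,3)≠  → 6/17 unlike.
Row 1: 1(1,0)–1(1,1)= 1(1,0)–2(2,1)≠ 1(1,1)–2(1,2)≠ 1(1,1)–2(2,1)≠ 2(1,2)–2(1,3)= 2(1,2)–2(2,1)= 2(1,3)–2(1,4)= 2(1,3)–2(2,4)= 2(1,4)–2(2,4)= 2(1,4)–1(2,5)≠  → 4/10 unlike.
Row 2: 2(2,1)–2(3,1)= 2(2,4)–1(2,5)≠ 2(2,4)–2(3,4)= 2(2,4)–2(3,5)= 2(2,4)–1(3,3)≠ 1(2,5)–2(3,5)≠ 1(2,5)–2(3,6)≠ 1(2,5)–2(3,4)≠  → 5/8 unlike.
Row 3: 1(3,3)–2(3,4)≠ 2(3,4)–2(3,5)= 2(3,5)–2(3,6)=  → 1/3 unlike.
Total adjacent occupied pairs: 38; unlike-type pairs: 16.

16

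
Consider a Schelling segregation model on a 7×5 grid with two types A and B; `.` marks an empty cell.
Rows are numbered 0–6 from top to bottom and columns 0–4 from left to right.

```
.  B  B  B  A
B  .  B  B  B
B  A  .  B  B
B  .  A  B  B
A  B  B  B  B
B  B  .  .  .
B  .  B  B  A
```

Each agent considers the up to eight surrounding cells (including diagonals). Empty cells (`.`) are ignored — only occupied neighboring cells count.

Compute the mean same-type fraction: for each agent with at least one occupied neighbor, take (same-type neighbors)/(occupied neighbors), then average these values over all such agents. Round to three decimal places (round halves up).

0.687

Row 0: (0,1)B 3/3 · (0,2)B 4/4 · (0,3)B 4/5 · (0,4)A 0/3
Row 1: (1,0)B 2/3 · (1,2)B 5/6 · (1,3)B 6/7 · (1,4)B 4/5
Row 2: (2,0)B 2/3 · (2,1)A 1/5 · (2,3)B 6/7 · (2,4)B 5/5
Row 3: (3,0)B 2/4 · (3,2)A 1/6 · (3,3)B 6/7 · (3,4)B 5/5
Row 4: (4,0)A 0/4 · (4,1)B 4/6 · (4,2)B 4/5 · (4,3)B 4/5 · (4,4)B 3/3
Row 5: (5,0)B 3/4 · (5,1)B 5/6
Row 6: (6,0)B 2/2 · (6,2)B 2/2 · (6,3)B 1/2 · (6,4)A 0/1
Sum over 27 agents: 3/3 + 4/4 + 4/5 + 0/3 + 2/3 + 5/6 + 6/7 + 4/5 + 2/3 + 1/5 + 6/7 + 5/5 + 2/4 + 1/6 + 6/7 + 5/5 + 0/4 + 4/6 + 4/5 + 4/5 + 3/3 + 3/4 + 5/6 + 2/2 + 2/2 + 1/2 + 0/1 = 7793/420; mean = 7793/420 ÷ 27 = 7793/11340 = 0.687213… → 0.687.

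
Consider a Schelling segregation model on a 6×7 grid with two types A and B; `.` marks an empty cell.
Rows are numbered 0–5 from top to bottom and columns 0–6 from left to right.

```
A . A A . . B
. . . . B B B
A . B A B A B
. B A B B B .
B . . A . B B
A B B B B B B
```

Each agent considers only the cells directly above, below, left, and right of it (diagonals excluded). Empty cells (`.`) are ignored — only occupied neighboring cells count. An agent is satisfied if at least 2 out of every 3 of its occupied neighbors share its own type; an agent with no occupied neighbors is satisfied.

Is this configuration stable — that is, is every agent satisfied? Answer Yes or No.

No

Row 0: (0,0)A 0/0 satisfied · (0,2)A 1/1 satisfied · (0,3)A 1/1 satisfied · (0,6)B 1/1 satisfied
Row 1: (1,4)B 2/2 satisfied · (1,5)B 2/3 satisfied · (1,6)B 3/3 satisfied
Row 2: (2,0)A 0/0 satisfied · (2,2)B 0/2 not · (2,3)A 0/3 not · (2,4)B 2/4 not · (2,5)A 0/4 not · (2,6)B 1/2 not
Row 3: (3,1)B 0/1 not · (3,2)A 0/3 not · (3,3)B 1/4 not · (3,4)B 3/3 satisfied · (3,5)B 2/3 satisfied
Row 4: (4,0)B 0/1 not · (4,3)A 0/2 not · (4,5)B 3/3 satisfied · (4,6)B 2/2 satisfied
Row 5: (5,0)A 0/2 not · (5,1)B 1/2 not · (5,2)B 2/2 satisfied · (5,3)B 2/3 satisfied · (5,4)B 2/2 satisfied · (5,5)B 3/3 satisfied · (5,6)B 2/2 satisfied
For instance (2,2) has only 0/2 same-type neighbors, below 2/3.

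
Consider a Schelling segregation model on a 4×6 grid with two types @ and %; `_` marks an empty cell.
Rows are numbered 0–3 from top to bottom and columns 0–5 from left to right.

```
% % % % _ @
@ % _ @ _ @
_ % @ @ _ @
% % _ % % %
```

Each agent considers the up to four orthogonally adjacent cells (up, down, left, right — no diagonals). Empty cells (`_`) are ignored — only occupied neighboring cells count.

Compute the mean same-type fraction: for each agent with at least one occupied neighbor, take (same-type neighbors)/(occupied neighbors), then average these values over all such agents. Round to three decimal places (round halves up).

(0,0)% 1/2
(0,1)% 3/3
(0,2)% 2/2
(0,3)% 1/2
(0,5)@ 1/1
(1,0)@ 0/2
(1,1)% 2/3
(1,3)@ 1/2
(1,5)@ 2/2
(2,1)% 2/3
(2,2)@ 1/2
(2,3)@ 2/3
(2,5)@ 1/2
(3,0)% 1/1
(3,1)% 2/2
(3,3)% 1/2
(3,4)% 2/2
(3,5)% 1/2
Sum over 18 agents: 1/2 + 3/3 + 2/2 + 1/2 + 1/1 + 0/2 + 2/3 + 1/2 + 2/2 + 2/3 + 1/2 + 2/3 + 1/2 + 1/1 + 2/2 + 1/2 + 2/2 + 1/2 = 25/2; mean = 25/2 ÷ 18 = 25/36 = 0.694444… → 0.694.

0.694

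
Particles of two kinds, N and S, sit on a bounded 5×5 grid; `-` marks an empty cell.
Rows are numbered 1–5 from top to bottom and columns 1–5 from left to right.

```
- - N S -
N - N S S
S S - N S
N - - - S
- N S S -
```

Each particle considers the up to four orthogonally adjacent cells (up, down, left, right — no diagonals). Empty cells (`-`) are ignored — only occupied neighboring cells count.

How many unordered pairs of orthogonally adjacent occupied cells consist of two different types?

Scan each occupied cell's neighbors to the right and below so each pair is counted once.
From row 1: 1 unlike of 3 pairs (running 1/3).
From row 2: 3 unlike of 5 pairs (running 4/8).
From row 3: 2 unlike of 4 pairs (running 6/12).
From row 5: 1 unlike of 2 pairs (running 7/14).
Total adjacent occupied pairs: 14; unlike-type pairs: 7.

7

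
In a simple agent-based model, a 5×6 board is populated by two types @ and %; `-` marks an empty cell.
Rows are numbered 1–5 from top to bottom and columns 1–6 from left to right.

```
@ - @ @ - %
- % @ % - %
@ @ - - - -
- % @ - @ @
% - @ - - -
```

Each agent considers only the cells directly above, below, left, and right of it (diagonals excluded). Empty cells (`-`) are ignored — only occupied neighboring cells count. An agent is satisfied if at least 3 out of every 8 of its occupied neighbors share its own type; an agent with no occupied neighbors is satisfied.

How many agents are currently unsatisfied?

5

(1,1)@ 0/0 satisfied
(1,3)@ 2/2 satisfied
(1,4)@ 1/2 satisfied
(1,6)% 1/1 satisfied
(2,2)% 0/2 not
(2,3)@ 1/3 not
(2,4)% 0/2 not
(2,6)% 1/1 satisfied
(3,1)@ 1/1 satisfied
(3,2)@ 1/3 not
(4,2)% 0/2 not
(4,3)@ 1/2 satisfied
(4,5)@ 1/1 satisfied
(4,6)@ 1/1 satisfied
(5,1)% 0/0 satisfied
(5,3)@ 1/1 satisfied
Unsatisfied: (2,2), (2,3), (2,4), (3,2), (4,2) — 5 in total.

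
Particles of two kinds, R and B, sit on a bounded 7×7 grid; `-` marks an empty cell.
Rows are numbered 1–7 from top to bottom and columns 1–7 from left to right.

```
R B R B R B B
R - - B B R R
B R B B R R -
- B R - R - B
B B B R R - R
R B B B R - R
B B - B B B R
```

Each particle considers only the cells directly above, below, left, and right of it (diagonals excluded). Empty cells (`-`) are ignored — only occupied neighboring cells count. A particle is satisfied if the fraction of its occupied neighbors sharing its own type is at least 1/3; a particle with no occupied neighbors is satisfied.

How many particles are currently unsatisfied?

9

Row 1: (1,1)R 1/2 ok · (1,2)B 0/2 unhappy · (1,3)R 0/2 unhappy · (1,4)B 1/3 ok · (1,5)R 0/3 unhappy · (1,6)B 1/3 ok · (1,7)B 1/2 ok
Row 2: (2,1)R 1/2 ok · (2,4)B 3/3 ok · (2,5)B 1/4 unhappy · (2,6)R 2/4 ok · (2,7)R 1/2 ok
Row 3: (3,1)B 0/2 unhappy · (3,2)R 0/3 unhappy · (3,3)B 1/3 ok · (3,4)B 2/3 ok · (3,5)R 2/4 ok · (3,6)R 2/2 ok
Row 4: (4,2)B 1/3 ok · (4,3)R 0/3 unhappy · (4,5)R 2/2 ok · (4,7)B 0/1 unhappy
Row 5: (5,1)B 1/2 ok · (5,2)B 4/4 ok · (5,3)B 2/4 ok · (5,4)R 1/3 ok · (5,5)R 3/3 ok · (5,7)R 1/2 ok
Row 6: (6,1)R 0/3 unhappy · (6,2)B 3/4 ok · (6,3)B 3/3 ok · (6,4)B 2/4 ok · (6,5)R 1/3 ok · (6,7)R 2/2 ok
Row 7: (7,1)B 1/2 ok · (7,2)B 2/2 ok · (7,4)B 2/2 ok · (7,5)B 2/3 ok · (7,6)B 1/2 ok · (7,7)R 1/2 ok
Unsatisfied: (1,2), (1,3), (1,5), (2,5), (3,1), (3,2), (4,3), (4,7), (6,1) — 9 in total.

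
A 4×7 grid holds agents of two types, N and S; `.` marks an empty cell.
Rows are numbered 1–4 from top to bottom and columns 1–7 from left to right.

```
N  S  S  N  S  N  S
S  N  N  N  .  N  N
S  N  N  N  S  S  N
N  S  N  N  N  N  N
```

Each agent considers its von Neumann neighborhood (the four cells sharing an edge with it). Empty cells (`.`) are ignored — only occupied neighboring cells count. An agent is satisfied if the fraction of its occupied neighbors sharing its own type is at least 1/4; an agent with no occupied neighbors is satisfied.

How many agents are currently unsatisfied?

(1,1)N 0/2 unhappy
(1,2)S 1/3 ok
(1,3)S 1/3 ok
(1,4)N 1/3 ok
(1,5)S 0/2 unhappy
(1,6)N 1/3 ok
(1,7)S 0/2 unhappy
(2,1)S 1/3 ok
(2,2)N 2/4 ok
(2,3)N 3/4 ok
(2,4)N 3/3 ok
(2,6)N 2/3 ok
(2,7)N 2/3 ok
(3,1)S 1/3 ok
(3,2)N 2/4 ok
(3,3)N 4/4 ok
(3,4)N 3/4 ok
(3,5)S 1/3 ok
(3,6)S 1/4 ok
(3,7)N 2/3 ok
(4,1)N 0/2 unhappy
(4,2)S 0/3 unhappy
(4,3)N 2/3 ok
(4,4)N 3/3 ok
(4,5)N 2/3 ok
(4,6)N 2/3 ok
(4,7)N 2/2 ok
Unsatisfied: (1,1), (1,5), (1,7), (4,1), (4,2) — 5 in total.

5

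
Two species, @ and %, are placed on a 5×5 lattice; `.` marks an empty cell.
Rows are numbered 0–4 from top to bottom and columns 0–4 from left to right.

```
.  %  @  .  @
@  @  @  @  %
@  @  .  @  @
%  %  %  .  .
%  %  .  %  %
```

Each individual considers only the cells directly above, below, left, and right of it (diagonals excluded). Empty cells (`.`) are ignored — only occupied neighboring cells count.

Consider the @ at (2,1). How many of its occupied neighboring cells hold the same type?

2

Occupied neighbors of (2,1): (1,1)=@, (3,1)=%, (2,0)=@.
Same type (@): 2 of 3.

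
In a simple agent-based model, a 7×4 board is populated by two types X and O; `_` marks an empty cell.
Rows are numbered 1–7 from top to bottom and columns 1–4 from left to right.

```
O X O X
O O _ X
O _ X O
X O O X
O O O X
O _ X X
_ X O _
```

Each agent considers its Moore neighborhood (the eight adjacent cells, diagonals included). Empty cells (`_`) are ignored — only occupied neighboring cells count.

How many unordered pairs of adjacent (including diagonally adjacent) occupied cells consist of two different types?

27

Scan each occupied cell's neighbors to the right and below (and the two forward diagonals) so each pair is counted once.
Row 1: O(1,1)–X(1,2)≠ O(1,1)–O(2,1)= O(1,1)–O(2,2)= X(1,2)–O(1,3)≠ X(1,2)–O(2,2)≠ X(1,2)–O(2,1)≠ O(1,3)–X(1,4)≠ O(1,3)–X(2,4)≠ O(1,3)–O(2,2)= X(1,4)–X(2,4)=  → 6/10 unlike.
Row 2: O(2,1)–O(2,2)= O(2,1)–O(3,1)= O(2,2)–X(3,3)≠ O(2,2)–O(3,1)= X(2,4)–O(3,4)≠ X(2,4)–X(3,3)=  → 2/6 unlike.
Row 3: O(3,1)–X(4,1)≠ O(3,1)–O(4,2)= X(3,3)–O(3,4)≠ X(3,3)–O(4,3)≠ X(3,3)–X(4,4)= X(3,3)–O(4,2)≠ O(3,4)–X(4,4)≠ O(3,4)–O(4,3)=  → 5/8 unlike.
Row 4: X(4,1)–O(4,2)≠ X(4,1)–O(5,1)≠ X(4,1)–O(5,2)≠ O(4,2)–O(4,3)= O(4,2)–O(5,2)= O(4,2)–O(5,3)= O(4,2)–O(5,1)= O(4,3)–X(4,4)≠ O(4,3)–O(5,3)= O(4,3)–X(5,4)≠ O(4,3)–O(5,2)= X(4,4)–X(5,4)= X(4,4)–O(5,3)≠  → 6/13 unlike.
Row 5: O(5,1)–O(5,2)= O(5,1)–O(6,1)= O(5,2)–O(5,3)= O(5,2)–X(6,3)≠ O(5,2)–O(6,1)= O(5,3)–X(5,4)≠ O(5,3)–X(6,3)≠ O(5,3)–X(6,4)≠ X(5,4)–X(6,4)= X(5,4)–X(6,3)=  → 4/10 unlike.
Row 6: O(6,1)–X(7,2)≠ X(6,3)–X(6,4)= X(6,3)–O(7,3)≠ X(6,3)–X(7,2)= X(6,4)–O(7,3)≠  → 3/5 unlike.
Row 7: X(7,2)–O(7,3)≠  → 1/1 unlike.
Total adjacent occupied pairs: 53; unlike-type pairs: 27.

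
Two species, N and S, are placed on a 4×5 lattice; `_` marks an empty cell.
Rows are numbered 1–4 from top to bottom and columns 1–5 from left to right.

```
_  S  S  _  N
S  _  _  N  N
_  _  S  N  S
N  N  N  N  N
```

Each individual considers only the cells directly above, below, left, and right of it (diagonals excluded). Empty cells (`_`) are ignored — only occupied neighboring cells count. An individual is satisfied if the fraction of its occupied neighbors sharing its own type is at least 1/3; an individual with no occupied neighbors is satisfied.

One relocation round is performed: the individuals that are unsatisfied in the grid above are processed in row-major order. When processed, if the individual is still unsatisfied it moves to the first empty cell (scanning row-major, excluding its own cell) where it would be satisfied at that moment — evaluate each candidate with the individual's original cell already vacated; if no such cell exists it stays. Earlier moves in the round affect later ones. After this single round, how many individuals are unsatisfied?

0

Initially unsatisfied (in order): (3,3), (3,5).
  (3,3) → (1,1).
  (3,5) → (1,4).
Resulting grid:
S S S S N
S _ _ N N
_ _ _ N _
N N N N N
All satisfied now.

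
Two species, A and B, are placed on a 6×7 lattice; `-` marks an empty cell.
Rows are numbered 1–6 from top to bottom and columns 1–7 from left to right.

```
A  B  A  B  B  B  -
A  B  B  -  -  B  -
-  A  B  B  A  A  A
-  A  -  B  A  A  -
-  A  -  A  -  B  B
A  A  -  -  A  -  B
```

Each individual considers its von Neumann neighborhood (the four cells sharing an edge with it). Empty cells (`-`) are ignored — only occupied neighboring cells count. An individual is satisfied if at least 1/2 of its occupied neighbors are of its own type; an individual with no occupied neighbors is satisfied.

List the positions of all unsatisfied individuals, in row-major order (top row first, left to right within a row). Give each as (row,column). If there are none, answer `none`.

(1,1)A 1/2 satisfied
(1,2)B 1/3 not
(1,3)A 0/3 not
(1,4)B 1/2 satisfied
(1,5)B 2/2 satisfied
(1,6)B 2/2 satisfied
(2,1)A 1/2 satisfied
(2,2)B 2/4 satisfied
(2,3)B 2/3 satisfied
(2,6)B 1/2 satisfied
(3,2)A 1/3 not
(3,3)B 2/3 satisfied
(3,4)B 2/3 satisfied
(3,5)A 2/3 satisfied
(3,6)A 3/4 satisfied
(3,7)A 1/1 satisfied
(4,2)A 2/2 satisfied
(4,4)B 1/3 not
(4,5)A 2/3 satisfied
(4,6)A 2/3 satisfied
(5,2)A 2/2 satisfied
(5,4)A 0/1 not
(5,6)B 1/2 satisfied
(5,7)B 2/2 satisfied
(6,1)A 1/1 satisfied
(6,2)A 2/2 satisfied
(6,5)A 0/0 satisfied
(6,7)B 1/1 satisfied

(1,2), (1,3), (3,2), (4,4), (5,4)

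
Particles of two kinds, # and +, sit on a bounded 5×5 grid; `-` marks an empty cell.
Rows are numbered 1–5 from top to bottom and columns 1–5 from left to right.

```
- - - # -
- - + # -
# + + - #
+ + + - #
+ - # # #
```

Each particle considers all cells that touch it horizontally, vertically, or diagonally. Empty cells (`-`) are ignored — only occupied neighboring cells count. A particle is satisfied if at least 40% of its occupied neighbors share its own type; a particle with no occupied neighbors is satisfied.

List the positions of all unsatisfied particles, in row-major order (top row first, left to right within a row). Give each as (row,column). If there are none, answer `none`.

Row 1: (1,4)# 1/2 satisfied
Row 2: (2,3)+ 2/4 satisfied · (2,4)# 2/4 satisfied
Row 3: (3,1)# 0/3 not · (3,2)+ 5/6 satisfied · (3,3)+ 4/5 satisfied · (3,5)# 2/2 satisfied
Row 4: (4,1)+ 3/4 satisfied · (4,2)+ 5/7 satisfied · (4,3)+ 3/5 satisfied · (4,5)# 3/3 satisfied
Row 5: (5,1)+ 2/2 satisfied · (5,3)# 1/3 not · (5,4)# 3/4 satisfied · (5,5)# 2/2 satisfied

(3,1), (5,3)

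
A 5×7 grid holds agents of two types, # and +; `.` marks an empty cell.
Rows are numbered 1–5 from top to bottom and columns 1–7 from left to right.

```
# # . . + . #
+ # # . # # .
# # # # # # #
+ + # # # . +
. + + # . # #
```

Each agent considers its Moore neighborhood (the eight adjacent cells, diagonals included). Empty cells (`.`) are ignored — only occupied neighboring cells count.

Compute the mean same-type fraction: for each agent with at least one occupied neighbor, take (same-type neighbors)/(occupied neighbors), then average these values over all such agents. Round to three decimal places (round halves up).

0.658

(1,1)# 2/3
(1,2)# 3/4
(1,5)+ 0/2
(1,7)# 1/1
(2,1)+ 0/5
(2,2)# 6/7
(2,3)# 5/5
(2,5)# 4/5
(2,6)# 5/6
(3,1)# 2/5
(3,2)# 5/8
(3,3)# 6/7
(3,4)# 7/7
(3,5)# 6/6
(3,6)# 5/6
(3,7)# 2/3
(4,1)+ 2/4
(4,2)+ 3/7
(4,3)# 5/8
(4,4)# 6/7
(4,5)# 6/6
(4,7)+ 0/4
(5,2)+ 3/4
(5,3)+ 2/5
(5,4)# 3/4
(5,6)# 2/3
(5,7)# 1/2
Sum over 27 agents: 2/3 + 3/4 + 0/2 + 1/1 + 0/5 + 6/7 + 5/5 + 4/5 + 5/6 + 2/5 + 5/8 + 6/7 + 7/7 + 6/6 + 5/6 + 2/3 + 2/4 + 3/7 + 5/8 + 6/7 + 6/6 + 0/4 + 3/4 + 2/5 + 3/4 + 2/3 + 1/2 = 533/30; mean = 533/30 ÷ 27 = 533/810 = 0.658024… → 0.658.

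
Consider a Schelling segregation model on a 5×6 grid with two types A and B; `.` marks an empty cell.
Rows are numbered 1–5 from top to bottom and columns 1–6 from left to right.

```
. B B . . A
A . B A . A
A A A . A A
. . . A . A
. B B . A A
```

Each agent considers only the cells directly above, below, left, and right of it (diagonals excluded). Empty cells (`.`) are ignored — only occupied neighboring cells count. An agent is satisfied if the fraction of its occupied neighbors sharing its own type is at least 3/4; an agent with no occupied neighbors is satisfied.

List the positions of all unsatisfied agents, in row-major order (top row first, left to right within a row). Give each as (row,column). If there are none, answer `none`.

Row 1: (1,2)B 1/1 ok · (1,3)B 2/2 ok · (1,6)A 1/1 ok
Row 2: (2,1)A 1/1 ok · (2,3)B 1/3 unhappy · (2,4)A 0/1 unhappy · (2,6)A 2/2 ok
Row 3: (3,1)A 2/2 ok · (3,2)A 2/2 ok · (3,3)A 1/2 unhappy · (3,5)A 1/1 ok · (3,6)A 3/3 ok
Row 4: (4,4)A 0/0 ok · (4,6)A 2/2 ok
Row 5: (5,2)B 1/1 ok · (5,3)B 1/1 ok · (5,5)A 1/1 ok · (5,6)A 2/2 ok

(2,3), (2,4), (3,3)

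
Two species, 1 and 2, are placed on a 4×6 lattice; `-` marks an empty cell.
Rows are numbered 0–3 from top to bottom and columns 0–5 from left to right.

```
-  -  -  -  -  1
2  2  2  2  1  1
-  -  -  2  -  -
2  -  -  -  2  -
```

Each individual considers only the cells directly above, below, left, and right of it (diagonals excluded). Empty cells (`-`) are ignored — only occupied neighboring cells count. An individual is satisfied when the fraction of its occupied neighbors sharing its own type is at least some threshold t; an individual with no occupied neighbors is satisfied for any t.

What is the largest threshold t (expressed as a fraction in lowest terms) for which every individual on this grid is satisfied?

Row 0: (0,5)1 1/1
Row 1: (1,0)2 1/1 · (1,1)2 2/2 · (1,2)2 2/2 · (1,3)2 2/3 · (1,4)1 1/2 · (1,5)1 2/2
Row 2: (2,3)2 1/1
Row 3: (3,0)2 — no occupied neighbors · (3,4)2 — no occupied neighbors
The smallest same-type fraction is 1/2 at (1,4), which reduces to 1/2. Any threshold above that leaves this individual unsatisfied.

1/2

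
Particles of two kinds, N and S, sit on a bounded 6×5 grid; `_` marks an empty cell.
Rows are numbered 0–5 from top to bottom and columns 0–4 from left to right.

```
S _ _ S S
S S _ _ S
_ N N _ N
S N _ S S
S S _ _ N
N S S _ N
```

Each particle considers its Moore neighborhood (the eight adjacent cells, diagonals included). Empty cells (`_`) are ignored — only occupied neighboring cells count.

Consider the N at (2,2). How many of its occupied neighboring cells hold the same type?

2

Occupied neighbors of (2,2): (1,1)=S, (2,1)=N, (3,1)=N, (3,3)=S.
Same type (N): 2 of 4.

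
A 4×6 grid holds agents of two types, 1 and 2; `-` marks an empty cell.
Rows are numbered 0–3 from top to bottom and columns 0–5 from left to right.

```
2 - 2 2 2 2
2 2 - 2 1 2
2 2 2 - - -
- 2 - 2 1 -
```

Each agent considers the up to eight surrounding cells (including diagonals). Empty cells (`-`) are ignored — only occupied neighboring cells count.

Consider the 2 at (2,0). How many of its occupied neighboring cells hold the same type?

Occupied neighbors of (2,0): (1,0)=2, (1,1)=2, (2,1)=2, (3,1)=2.
Same type (2): 4 of 4.

4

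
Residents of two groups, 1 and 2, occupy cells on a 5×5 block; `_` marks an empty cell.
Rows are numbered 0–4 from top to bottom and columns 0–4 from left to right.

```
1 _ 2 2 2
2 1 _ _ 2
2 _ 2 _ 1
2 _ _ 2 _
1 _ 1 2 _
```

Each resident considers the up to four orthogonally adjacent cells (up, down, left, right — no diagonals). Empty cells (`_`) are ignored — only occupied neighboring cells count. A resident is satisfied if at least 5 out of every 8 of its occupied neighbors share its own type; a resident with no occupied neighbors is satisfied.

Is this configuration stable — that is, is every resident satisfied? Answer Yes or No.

(0,0)1 0/1 ✗
(0,2)2 1/1 ✓
(0,3)2 2/2 ✓
(0,4)2 2/2 ✓
(1,0)2 1/3 ✗
(1,1)1 0/1 ✗
(1,4)2 1/2 ✗
(2,0)2 2/2 ✓
(2,2)2 0/0 ✓
(2,4)1 0/1 ✗
(3,0)2 1/2 ✗
(3,3)2 1/1 ✓
(4,0)1 0/1 ✗
(4,2)1 0/1 ✗
(4,3)2 1/2 ✗
For instance (0,0) has only 0/1 same-type neighbors, below 5/8.

No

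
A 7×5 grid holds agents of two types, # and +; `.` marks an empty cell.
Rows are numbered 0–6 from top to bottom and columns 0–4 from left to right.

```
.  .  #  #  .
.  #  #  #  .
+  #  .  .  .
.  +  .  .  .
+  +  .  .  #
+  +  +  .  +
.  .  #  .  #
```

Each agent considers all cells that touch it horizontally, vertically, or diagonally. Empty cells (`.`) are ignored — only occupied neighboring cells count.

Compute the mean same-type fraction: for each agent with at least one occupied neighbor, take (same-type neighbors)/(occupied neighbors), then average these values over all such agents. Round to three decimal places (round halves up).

Row 0: (0,2)# 4/4 · (0,3)# 3/3
Row 1: (1,1)# 3/4 · (1,2)# 5/5 · (1,3)# 3/3
Row 2: (2,0)+ 1/3 · (2,1)# 2/4
Row 3: (3,1)+ 3/4
Row 4: (4,0)+ 4/4 · (4,1)+ 5/5 · (4,4)# 0/1
Row 5: (5,0)+ 3/3 · (5,1)+ 4/5 · (5,2)+ 2/3 · (5,4)+ 0/2
Row 6: (6,2)# 0/2 · (6,4)# 0/1
Sum over 17 agents: 4/4 + 3/3 + 3/4 + 5/5 + 3/3 + 1/3 + 2/4 + 3/4 + 4/4 + 5/5 + 0/1 + 3/3 + 4/5 + 2/3 + 0/2 + 0/2 + 0/1 = 54/5; mean = 54/5 ÷ 17 = 54/85 = 0.635294… → 0.635.

0.635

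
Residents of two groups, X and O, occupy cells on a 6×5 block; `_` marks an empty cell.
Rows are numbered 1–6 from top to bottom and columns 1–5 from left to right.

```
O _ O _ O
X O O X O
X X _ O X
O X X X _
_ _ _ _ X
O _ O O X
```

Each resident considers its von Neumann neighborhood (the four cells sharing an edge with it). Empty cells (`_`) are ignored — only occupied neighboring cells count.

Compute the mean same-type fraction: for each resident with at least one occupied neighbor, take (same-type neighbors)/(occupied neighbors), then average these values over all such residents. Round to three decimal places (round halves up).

0.508

(1,1)O 0/1
(1,3)O 1/1
(1,5)O 1/1
(2,1)X 1/3
(2,2)O 1/3
(2,3)O 2/3
(2,4)X 0/3
(2,5)O 1/3
(3,1)X 2/3
(3,2)X 2/3
(3,4)O 0/3
(3,5)X 0/2
(4,1)O 0/2
(4,2)X 2/3
(4,3)X 2/2
(4,4)X 1/2
(5,5)X 1/1
(6,1)O — no occupied neighbors
(6,3)O 1/1
(6,4)O 1/2
(6,5)X 1/2
Sum over 20 residents: 0/1 + 1/1 + 1/1 + 1/3 + 1/3 + 2/3 + 0/3 + 1/3 + 2/3 + 2/3 + 0/3 + 0/2 + 0/2 + 2/3 + 2/2 + 1/2 + 1/1 + 1/1 + 1/2 + 1/2 = 61/6; mean = 61/6 ÷ 20 = 61/120 = 0.508333… → 0.508.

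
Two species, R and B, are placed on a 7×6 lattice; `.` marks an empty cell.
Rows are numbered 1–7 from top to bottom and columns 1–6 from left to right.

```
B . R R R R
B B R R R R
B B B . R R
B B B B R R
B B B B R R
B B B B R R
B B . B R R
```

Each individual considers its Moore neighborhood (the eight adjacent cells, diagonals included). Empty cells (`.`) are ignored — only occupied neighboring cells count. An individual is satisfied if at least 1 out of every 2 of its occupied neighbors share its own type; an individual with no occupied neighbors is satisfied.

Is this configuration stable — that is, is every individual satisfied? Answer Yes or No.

Yes

Row 1: (1,1)B 2/2 ok · (1,3)R 3/4 ok · (1,4)R 5/5 ok · (1,5)R 5/5 ok · (1,6)R 3/3 ok
Row 2: (2,1)B 4/4 ok · (2,2)B 5/7 ok · (2,3)R 3/6 ok · (2,4)R 6/7 ok · (2,5)R 7/7 ok · (2,6)R 5/5 ok
Row 3: (3,1)B 5/5 ok · (3,2)B 7/8 ok · (3,3)B 5/7 ok · (3,5)R 6/7 ok · (3,6)R 5/5 ok
Row 4: (4,1)B 5/5 ok · (4,2)B 8/8 ok · (4,3)B 7/7 ok · (4,4)B 4/7 ok · (4,5)R 5/7 ok · (4,6)R 5/5 ok
Row 5: (5,1)B 5/5 ok · (5,2)B 8/8 ok · (5,3)B 8/8 ok · (5,4)B 5/8 ok · (5,5)R 5/8 ok · (5,6)R 5/5 ok
Row 6: (6,1)B 5/5 ok · (6,2)B 7/7 ok · (6,3)B 7/7 ok · (6,4)B 4/7 ok · (6,5)R 5/8 ok · (6,6)R 5/5 ok
Row 7: (7,1)B 3/3 ok · (7,2)B 4/4 ok · (7,4)B 2/4 ok · (7,5)R 3/5 ok · (7,6)R 3/3 ok
All meet the threshold, so the configuration is stable.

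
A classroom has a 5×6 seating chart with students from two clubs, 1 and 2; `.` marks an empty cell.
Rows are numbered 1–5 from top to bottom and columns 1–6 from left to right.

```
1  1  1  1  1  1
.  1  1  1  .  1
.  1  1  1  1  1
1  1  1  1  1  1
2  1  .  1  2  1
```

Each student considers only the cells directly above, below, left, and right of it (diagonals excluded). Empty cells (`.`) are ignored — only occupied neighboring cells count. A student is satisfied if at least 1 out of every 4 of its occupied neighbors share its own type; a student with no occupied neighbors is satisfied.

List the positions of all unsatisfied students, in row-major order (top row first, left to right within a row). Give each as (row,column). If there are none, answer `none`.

(1,1)1 1/1 ok
(1,2)1 3/3 ok
(1,3)1 3/3 ok
(1,4)1 3/3 ok
(1,5)1 2/2 ok
(1,6)1 2/2 ok
(2,2)1 3/3 ok
(2,3)1 4/4 ok
(2,4)1 3/3 ok
(2,6)1 2/2 ok
(3,2)1 3/3 ok
(3,3)1 4/4 ok
(3,4)1 4/4 ok
(3,5)1 3/3 ok
(3,6)1 3/3 ok
(4,1)1 1/2 ok
(4,2)1 4/4 ok
(4,3)1 3/3 ok
(4,4)1 4/4 ok
(4,5)1 3/4 ok
(4,6)1 3/3 ok
(5,1)2 0/2 unhappy
(5,2)1 1/2 ok
(5,4)1 1/2 ok
(5,5)2 0/3 unhappy
(5,6)1 1/2 ok

(5,1), (5,5)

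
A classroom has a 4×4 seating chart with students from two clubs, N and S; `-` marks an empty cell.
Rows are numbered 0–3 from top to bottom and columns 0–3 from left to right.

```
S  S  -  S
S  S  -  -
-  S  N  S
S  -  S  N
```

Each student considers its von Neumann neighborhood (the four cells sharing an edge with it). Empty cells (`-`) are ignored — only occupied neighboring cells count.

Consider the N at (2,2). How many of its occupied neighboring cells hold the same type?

Occupied neighbors of (2,2): (3,2)=S, (2,1)=S, (2,3)=S.
Same type (N): 0 of 3.

0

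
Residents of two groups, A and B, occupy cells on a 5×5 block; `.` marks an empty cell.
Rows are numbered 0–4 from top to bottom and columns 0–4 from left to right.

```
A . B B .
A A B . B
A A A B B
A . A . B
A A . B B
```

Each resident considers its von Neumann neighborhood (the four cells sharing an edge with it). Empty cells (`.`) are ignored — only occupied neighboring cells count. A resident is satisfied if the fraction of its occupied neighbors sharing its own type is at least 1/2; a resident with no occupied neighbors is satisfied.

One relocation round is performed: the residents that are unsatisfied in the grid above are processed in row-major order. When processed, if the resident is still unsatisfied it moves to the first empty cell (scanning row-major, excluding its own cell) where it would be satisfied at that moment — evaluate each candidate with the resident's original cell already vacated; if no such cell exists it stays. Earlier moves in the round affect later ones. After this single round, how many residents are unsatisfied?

Initially unsatisfied (in order): (1,2).
  (1,2) → (0,4).
Resulting grid:
A . B B B
A A . . B
A A A B B
A . A . B
A A . B B
All satisfied now.

0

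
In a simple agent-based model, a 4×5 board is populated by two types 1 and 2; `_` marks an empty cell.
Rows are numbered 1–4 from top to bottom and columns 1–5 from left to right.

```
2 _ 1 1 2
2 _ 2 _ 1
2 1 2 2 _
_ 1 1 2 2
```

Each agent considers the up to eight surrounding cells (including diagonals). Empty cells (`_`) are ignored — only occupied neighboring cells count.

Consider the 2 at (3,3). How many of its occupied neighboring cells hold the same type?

3

Occupied neighbors of (3,3): (2,3)=2, (3,2)=1, (3,4)=2, (4,2)=1, (4,3)=1, (4,4)=2.
Same type (2): 3 of 6.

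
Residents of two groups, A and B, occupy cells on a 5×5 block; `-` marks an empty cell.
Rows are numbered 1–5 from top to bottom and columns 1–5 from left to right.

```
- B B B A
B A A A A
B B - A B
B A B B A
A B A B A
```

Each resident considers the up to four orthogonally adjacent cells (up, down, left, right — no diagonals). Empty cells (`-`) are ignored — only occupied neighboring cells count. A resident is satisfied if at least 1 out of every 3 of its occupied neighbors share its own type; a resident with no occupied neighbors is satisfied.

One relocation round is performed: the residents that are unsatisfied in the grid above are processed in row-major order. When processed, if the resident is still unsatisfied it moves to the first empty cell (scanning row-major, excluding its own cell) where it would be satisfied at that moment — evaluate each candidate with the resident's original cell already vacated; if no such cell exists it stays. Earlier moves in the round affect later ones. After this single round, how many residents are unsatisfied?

0

Initially unsatisfied (in order): (2,2), (3,5), (4,2), (5,1), (5,2), (5,3).
  (2,2) → (3,3).
  (3,5) → (1,1).
  (4,2) → (3,5).
  (5,1): no empty cell satisfies it; stays.
  (5,2) → (2,2).
  (5,3) → (5,2).
Resulting grid:
B B B B A
B B A A A
B B A A A
B - B B A
A A - B A
All satisfied now.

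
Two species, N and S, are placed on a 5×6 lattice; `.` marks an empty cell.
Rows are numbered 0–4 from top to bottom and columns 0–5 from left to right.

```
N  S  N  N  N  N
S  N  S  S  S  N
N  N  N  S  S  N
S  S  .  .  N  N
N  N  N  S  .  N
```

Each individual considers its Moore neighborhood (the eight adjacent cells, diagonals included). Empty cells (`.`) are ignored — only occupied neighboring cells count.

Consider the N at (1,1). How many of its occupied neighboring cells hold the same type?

Occupied neighbors of (1,1): (0,0)=N, (0,1)=S, (0,2)=N, (1,0)=S, (1,2)=S, (2,0)=N, (2,1)=N, (2,2)=N.
Same type (N): 5 of 8.

5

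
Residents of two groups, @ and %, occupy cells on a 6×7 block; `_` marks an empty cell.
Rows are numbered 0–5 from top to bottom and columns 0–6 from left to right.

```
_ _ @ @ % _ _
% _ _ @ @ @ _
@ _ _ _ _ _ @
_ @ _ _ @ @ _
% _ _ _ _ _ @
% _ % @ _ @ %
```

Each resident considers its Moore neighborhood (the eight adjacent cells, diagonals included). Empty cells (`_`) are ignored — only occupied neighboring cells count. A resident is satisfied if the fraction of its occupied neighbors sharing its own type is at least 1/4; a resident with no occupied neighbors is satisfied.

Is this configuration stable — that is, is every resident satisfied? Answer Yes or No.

(0,2)@ 2/2 ok
(0,3)@ 3/4 ok
(0,4)% 0/4 unhappy
(1,0)% 0/1 unhappy
(1,3)@ 3/4 ok
(1,4)@ 3/4 ok
(1,5)@ 2/3 ok
(2,0)@ 1/2 ok
(2,6)@ 2/2 ok
(3,1)@ 1/2 ok
(3,4)@ 1/1 ok
(3,5)@ 3/3 ok
(4,0)% 1/2 ok
(4,6)@ 2/3 ok
(5,0)% 1/1 ok
(5,2)% 0/1 unhappy
(5,3)@ 0/1 unhappy
(5,5)@ 1/2 ok
(5,6)% 0/2 unhappy
For instance (0,4) has only 0/4 same-type neighbors, below 1/4.

No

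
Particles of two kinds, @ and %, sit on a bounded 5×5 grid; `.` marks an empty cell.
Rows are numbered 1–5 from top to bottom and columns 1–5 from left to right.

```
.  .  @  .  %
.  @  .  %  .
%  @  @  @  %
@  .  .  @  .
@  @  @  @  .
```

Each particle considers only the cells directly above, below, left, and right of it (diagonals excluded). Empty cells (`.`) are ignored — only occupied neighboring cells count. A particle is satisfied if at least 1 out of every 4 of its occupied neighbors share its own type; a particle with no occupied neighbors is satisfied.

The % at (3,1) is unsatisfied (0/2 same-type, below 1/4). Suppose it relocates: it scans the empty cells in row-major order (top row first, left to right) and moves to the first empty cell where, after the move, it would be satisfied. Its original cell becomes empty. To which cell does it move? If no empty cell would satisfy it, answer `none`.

Vacating (3,1). Empty cells in order:
  (1,1): 0/0 same-type → satisfied — stop here.

(1,1)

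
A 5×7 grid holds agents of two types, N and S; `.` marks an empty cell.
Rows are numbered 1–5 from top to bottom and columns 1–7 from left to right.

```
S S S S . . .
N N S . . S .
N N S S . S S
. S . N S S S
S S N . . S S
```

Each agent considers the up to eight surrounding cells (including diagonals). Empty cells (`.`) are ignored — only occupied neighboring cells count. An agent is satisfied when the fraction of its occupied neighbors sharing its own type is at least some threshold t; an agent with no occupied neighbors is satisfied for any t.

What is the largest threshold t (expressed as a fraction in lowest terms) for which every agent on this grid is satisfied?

Row 1: (1,1)S 1/3 · (1,2)S 3/5 · (1,3)S 3/4 · (1,4)S 2/2
Row 2: (2,1)N 3/5 · (2,2)N 3/8 · (2,3)S 5/7 · (2,6)S 2/2
Row 3: (3,1)N 3/4 · (3,2)N 3/6 · (3,3)S 3/6 · (3,4)S 3/4 · (3,6)S 5/5 · (3,7)S 4/4
Row 4: (4,2)S 3/6 · (4,4)N 1/4 · (4,5)S 4/5 · (4,6)S 6/6 · (4,7)S 5/5
Row 5: (5,1)S 2/2 · (5,2)S 2/3 · (5,3)N 1/3 · (5,6)S 4/4 · (5,7)S 3/3
The smallest same-type fraction is 1/4 at (4,4), which reduces to 1/4. Any threshold above that leaves this agent unsatisfied.

1/4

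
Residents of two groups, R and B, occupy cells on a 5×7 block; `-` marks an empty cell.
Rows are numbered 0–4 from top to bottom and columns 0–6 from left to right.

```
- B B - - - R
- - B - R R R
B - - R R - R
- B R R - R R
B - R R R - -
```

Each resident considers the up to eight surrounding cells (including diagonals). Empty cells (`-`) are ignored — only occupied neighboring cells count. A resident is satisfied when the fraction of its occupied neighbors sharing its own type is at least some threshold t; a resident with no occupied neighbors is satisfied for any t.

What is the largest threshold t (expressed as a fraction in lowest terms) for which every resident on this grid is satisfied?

1/2

(0,1)B 2/2
(0,2)B 2/2
(0,6)R 2/2
(1,2)B 2/3
(1,4)R 3/3
(1,5)R 5/5
(1,6)R 3/3
(2,0)B 1/1
(2,3)R 4/5
(2,4)R 5/5
(2,6)R 4/4
(3,1)B 2/4
(3,2)R 4/5
(3,3)R 6/6
(3,5)R 4/4
(3,6)R 2/2
(4,0)B 1/1
(4,2)R 3/4
(4,3)R 4/4
(4,4)R 3/3
The smallest same-type fraction is 2/4 at (3,1), which reduces to 1/2. Any threshold above that leaves this resident unsatisfied.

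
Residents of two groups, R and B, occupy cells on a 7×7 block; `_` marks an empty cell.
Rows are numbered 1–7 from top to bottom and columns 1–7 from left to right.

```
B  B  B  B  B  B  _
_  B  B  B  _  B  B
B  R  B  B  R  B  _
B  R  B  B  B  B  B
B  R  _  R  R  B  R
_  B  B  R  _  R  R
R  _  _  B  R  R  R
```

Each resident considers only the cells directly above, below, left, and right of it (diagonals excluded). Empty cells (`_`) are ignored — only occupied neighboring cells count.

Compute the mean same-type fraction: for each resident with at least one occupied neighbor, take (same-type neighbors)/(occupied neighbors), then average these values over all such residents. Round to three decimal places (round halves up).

(1,1)B 1/1
(1,2)B 3/3
(1,3)B 3/3
(1,4)B 3/3
(1,5)B 2/2
(1,6)B 2/2
(2,2)B 2/3
(2,3)B 4/4
(2,4)B 3/3
(2,6)B 3/3
(2,7)B 1/1
(3,1)B 1/2
(3,2)R 1/4
(3,3)B 3/4
(3,4)B 3/4
(3,5)R 0/3
(3,6)B 2/3
(4,1)B 2/3
(4,2)R 2/4
(4,3)B 2/3
(4,4)B 3/4
(4,5)B 2/4
(4,6)B 4/4
(4,7)B 1/2
(5,1)B 1/2
(5,2)R 1/3
(5,4)R 2/3
(5,5)R 1/3
(5,6)B 1/4
(5,7)R 1/3
(6,2)B 1/2
(6,3)B 1/2
(6,4)R 1/3
(6,6)R 2/3
(6,7)R 3/3
(7,1)R — no occupied neighbors
(7,4)B 0/2
(7,5)R 1/2
(7,6)R 3/3
(7,7)R 2/2
Sum over 39 residents: 1/1 + 3/3 + 3/3 + 3/3 + 2/2 + 2/2 + 2/3 + 4/4 + 3/3 + 3/3 + 1/1 + 1/2 + 1/4 + 3/4 + 3/4 + 0/3 + 2/3 + 2/3 + 2/4 + 2/3 + 3/4 + 2/4 + 4/4 + 1/2 + 1/2 + 1/3 + 2/3 + 1/3 + 1/4 + 1/3 + 1/2 + 1/2 + 1/3 + 2/3 + 3/3 + 0/2 + 1/2 + 3/3 + 2/2 = 313/12; mean = 313/12 ÷ 39 = 313/468 = 0.668803… → 0.669.

0.669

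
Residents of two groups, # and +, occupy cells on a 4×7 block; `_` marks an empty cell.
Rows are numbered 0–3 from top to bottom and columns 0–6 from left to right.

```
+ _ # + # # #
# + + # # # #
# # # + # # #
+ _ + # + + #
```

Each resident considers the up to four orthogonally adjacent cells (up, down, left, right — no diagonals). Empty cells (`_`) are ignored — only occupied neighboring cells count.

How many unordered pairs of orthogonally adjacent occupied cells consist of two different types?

Scan each occupied cell's neighbors to the right and below so each pair is counted once.
Row 0: +(0,0)–#(1,0)≠ #(0,2)–+(0,3)≠ #(0,2)–+(1,2)≠ +(0,3)–#(0,4)≠ +(0,3)–#(1,3)≠ #(0,4)–#(0,5)= #(0,4)–#(1,4)= #(0,5)–#(0,6)= #(0,5)–#(1,5)= #(0,6)–#(1,6)=  → 5/10 unlike.
Row 1: #(1,0)–+(1,1)≠ #(1,0)–#(2,0)= +(1,1)–+(1,2)= +(1,1)–#(2,1)≠ +(1,2)–#(1,3)≠ +(1,2)–#(2,2)≠ #(1,3)–#(1,4)= #(1,3)–+(2,3)≠ #(1,4)–#(1,5)= #(1,4)–#(2,4)= #(1,5)–#(1,6)= #(1,5)–#(2,5)= #(1,6)–#(2,6)=  → 5/13 unlike.
Row 2: #(2,0)–#(2,1)= #(2,0)–+(3,0)≠ #(2,1)–#(2,2)= #(2,2)–+(2,3)≠ #(2,2)–+(3,2)≠ +(2,3)–#(2,4)≠ +(2,3)–#(3,3)≠ #(2,4)–#(2,5)= #(2,4)–+(3,4)≠ #(2,5)–#(2,6)= #(2,5)–+(3,5)≠ #(2,6)–#(3,6)=  → 7/12 unlike.
Row 3: +(3,2)–#(3,3)≠ #(3,3)–+(3,4)≠ +(3,4)–+(3,5)= +(3,5)–#(3,6)≠  → 3/4 unlike.
Total adjacent occupied pairs: 39; unlike-type pairs: 20.

20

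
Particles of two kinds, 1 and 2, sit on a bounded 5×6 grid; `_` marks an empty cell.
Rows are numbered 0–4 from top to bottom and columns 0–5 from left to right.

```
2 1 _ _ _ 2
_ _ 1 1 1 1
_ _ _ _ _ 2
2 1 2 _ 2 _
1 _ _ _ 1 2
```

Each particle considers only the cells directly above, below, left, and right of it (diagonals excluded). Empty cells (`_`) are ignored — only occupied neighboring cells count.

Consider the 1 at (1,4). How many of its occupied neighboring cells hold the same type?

Occupied neighbors of (1,4): (1,3)=1, (1,5)=1.
Same type (1): 2 of 2.

2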